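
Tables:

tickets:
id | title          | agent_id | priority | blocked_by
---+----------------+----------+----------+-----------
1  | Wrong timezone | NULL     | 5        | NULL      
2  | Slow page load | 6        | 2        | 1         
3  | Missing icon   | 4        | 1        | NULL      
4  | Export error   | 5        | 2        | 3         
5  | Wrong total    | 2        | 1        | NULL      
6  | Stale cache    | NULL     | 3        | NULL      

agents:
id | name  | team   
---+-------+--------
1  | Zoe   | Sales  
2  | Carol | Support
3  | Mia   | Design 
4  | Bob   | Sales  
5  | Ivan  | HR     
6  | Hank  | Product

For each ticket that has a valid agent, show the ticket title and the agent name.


INNER JOIN keeps only tickets rows whose agent_id matches an id in agents. Walk through each ticket:
  - ticket 1 (Wrong timezone): agent_id=NULL, no match -> dropped
  - ticket 2 (Slow page load): agent_id=6 -> matches Hank
  - ticket 3 (Missing icon): agent_id=4 -> matches Bob
  - ticket 4 (Export error): agent_id=5 -> matches Ivan
  - ticket 5 (Wrong total): agent_id=2 -> matches Carol
  - ticket 6 (Stale cache): agent_id=NULL, no match -> dropped
So 2 of 6 rows are dropped.

SQL:
SELECT a.title, b.name AS agent
FROM tickets a
INNER JOIN agents b ON a.agent_id = b.id

Result:
title          | agent
---------------+------
Slow page load | Hank 
Missing icon   | Bob  
Export error   | Ivan 
Wrong total    | Carol


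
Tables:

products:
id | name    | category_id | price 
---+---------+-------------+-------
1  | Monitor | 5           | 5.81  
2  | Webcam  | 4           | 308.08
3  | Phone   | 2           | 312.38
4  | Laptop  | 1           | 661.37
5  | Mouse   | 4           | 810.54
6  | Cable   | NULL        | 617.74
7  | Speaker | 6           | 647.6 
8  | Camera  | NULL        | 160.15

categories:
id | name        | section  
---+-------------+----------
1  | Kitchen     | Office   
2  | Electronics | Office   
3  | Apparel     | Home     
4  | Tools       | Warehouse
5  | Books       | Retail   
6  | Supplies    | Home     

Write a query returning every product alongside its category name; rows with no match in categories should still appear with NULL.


LEFT JOIN keeps every row from products (the left table); where category_id has no match in categories, the category columns become NULL. Walk through each product:
  - product 1 (Monitor): category_id=5 -> matches Books
  - product 2 (Webcam): category_id=4 -> matches Tools
  - product 3 (Phone): category_id=2 -> matches Electronics
  - product 4 (Laptop): category_id=1 -> matches Kitchen
  - product 5 (Mouse): category_id=4 -> matches Tools
  - product 6 (Cable): category_id=NULL, no match -> kept with NULL
  - product 7 (Speaker): category_id=6 -> matches Supplies
  - product 8 (Camera): category_id=NULL, no match -> kept with NULL
All 8 rows appear; 2 have NULL category.

SQL:
SELECT a.name, b.name AS category
FROM products a
LEFT JOIN categories b ON a.category_id = b.id

Result:
name    | category   
--------+------------
Monitor | Books      
Webcam  | Tools      
Phone   | Electronics
Laptop  | Kitchen    
Mouse   | Tools      
Cable   | NULL       
Speaker | Supplies   
Camera  | NULL       


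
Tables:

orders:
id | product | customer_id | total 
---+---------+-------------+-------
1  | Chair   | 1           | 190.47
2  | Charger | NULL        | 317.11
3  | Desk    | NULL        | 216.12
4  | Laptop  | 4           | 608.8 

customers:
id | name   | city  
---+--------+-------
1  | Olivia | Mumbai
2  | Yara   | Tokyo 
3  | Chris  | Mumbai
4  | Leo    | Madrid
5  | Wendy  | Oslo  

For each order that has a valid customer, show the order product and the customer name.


INNER JOIN keeps only orders rows whose customer_id matches an id in customers. Walk through each order:
  - order 1 (Chair): customer_id=1 -> matches Olivia
  - order 2 (Charger): customer_id=NULL, no match -> dropped
  - order 3 (Desk): customer_id=NULL, no match -> dropped
  - order 4 (Laptop): customer_id=4 -> matches Leo
So 2 of 4 rows are dropped.

SQL:
SELECT a.product, b.name AS customer
FROM orders a
INNER JOIN customers b ON a.customer_id = b.id

Result:
product | customer
--------+---------
Chair   | Olivia  
Laptop  | Leo     


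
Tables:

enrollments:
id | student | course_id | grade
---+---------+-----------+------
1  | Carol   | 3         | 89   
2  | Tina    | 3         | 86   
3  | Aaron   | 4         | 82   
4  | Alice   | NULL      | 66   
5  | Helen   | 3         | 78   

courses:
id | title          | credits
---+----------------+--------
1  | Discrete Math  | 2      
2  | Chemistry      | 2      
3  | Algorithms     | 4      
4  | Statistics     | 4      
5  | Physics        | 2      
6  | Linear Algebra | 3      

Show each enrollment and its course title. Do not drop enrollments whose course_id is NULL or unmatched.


LEFT JOIN keeps every row from enrollments (the left table); where course_id has no match in courses, the course columns become NULL. Walk through each enrollment:
  - enrollment 1 (Carol): course_id=3 -> matches Algorithms
  - enrollment 2 (Tina): course_id=3 -> matches Algorithms
  - enrollment 3 (Aaron): course_id=4 -> matches Statistics
  - enrollment 4 (Alice): course_id=NULL, no match -> kept with NULL
  - enrollment 5 (Helen): course_id=3 -> matches Algorithms
All 5 rows appear; 1 has NULL course.

SQL:
SELECT a.student, b.title AS course
FROM enrollments a
LEFT JOIN courses b ON a.course_id = b.id

Result:
student | course    
--------+-----------
Carol   | Algorithms
Tina    | Algorithms
Aaron   | Statistics
Alice   | NULL      
Helen   | Algorithms


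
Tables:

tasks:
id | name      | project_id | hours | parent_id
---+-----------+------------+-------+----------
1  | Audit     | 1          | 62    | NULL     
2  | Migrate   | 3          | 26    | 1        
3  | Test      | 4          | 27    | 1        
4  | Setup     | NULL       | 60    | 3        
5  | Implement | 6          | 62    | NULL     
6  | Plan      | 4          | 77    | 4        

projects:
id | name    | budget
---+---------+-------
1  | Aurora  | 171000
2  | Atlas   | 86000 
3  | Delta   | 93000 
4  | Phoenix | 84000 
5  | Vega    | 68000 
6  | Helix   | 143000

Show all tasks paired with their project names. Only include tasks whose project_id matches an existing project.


INNER JOIN keeps only tasks rows whose project_id matches an id in projects. Walk through each task:
  - task 1 (Audit): project_id=1 -> matches Aurora
  - task 2 (Migrate): project_id=3 -> matches Delta
  - task 3 (Test): project_id=4 -> matches Phoenix
  - task 4 (Setup): project_id=NULL, no match -> dropped
  - task 5 (Implement): project_id=6 -> matches Helix
  - task 6 (Plan): project_id=4 -> matches Phoenix
So 1 of 6 rows is dropped.

SQL:
SELECT a.name, b.name AS project
FROM tasks a
INNER JOIN projects b ON a.project_id = b.id

Result:
name      | project
----------+--------
Audit     | Aurora 
Migrate   | Delta  
Test      | Phoenix
Implement | Helix  
Plan      | Phoenix


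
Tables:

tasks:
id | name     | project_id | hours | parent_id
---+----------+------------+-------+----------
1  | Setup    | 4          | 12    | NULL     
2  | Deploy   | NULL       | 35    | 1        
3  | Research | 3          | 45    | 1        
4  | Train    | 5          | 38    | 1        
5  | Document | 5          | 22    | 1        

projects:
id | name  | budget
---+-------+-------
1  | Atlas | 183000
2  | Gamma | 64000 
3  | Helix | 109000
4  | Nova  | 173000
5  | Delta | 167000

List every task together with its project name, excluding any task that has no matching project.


INNER JOIN keeps only tasks rows whose project_id matches an id in projects. Walk through each task:
  - task 1 (Setup): project_id=4 -> matches Nova
  - task 2 (Deploy): project_id=NULL, no match -> dropped
  - task 3 (Research): project_id=3 -> matches Helix
  - task 4 (Train): project_id=5 -> matches Delta
  - task 5 (Document): project_id=5 -> matches Delta
So 1 of 5 rows is dropped.

SQL:
SELECT a.name, b.name AS project
FROM tasks a
INNER JOIN projects b ON a.project_id = b.id

Result:
name     | project
---------+--------
Setup    | Nova   
Research | Helix  
Train    | Delta  
Document | Delta  


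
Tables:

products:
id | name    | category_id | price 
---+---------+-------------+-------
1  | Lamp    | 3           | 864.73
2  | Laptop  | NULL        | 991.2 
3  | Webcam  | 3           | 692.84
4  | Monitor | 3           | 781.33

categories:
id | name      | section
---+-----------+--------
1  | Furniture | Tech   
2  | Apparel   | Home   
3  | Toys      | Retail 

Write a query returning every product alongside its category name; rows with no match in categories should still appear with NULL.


LEFT JOIN keeps every row from products (the left table); where category_id has no match in categories, the category columns become NULL. Walk through each product:
  - product 1 (Lamp): category_id=3 -> matches Toys
  - product 2 (Laptop): category_id=NULL, no match -> kept with NULL
  - product 3 (Webcam): category_id=3 -> matches Toys
  - product 4 (Monitor): category_id=3 -> matches Toys
All 4 rows appear; 1 has NULL category.

SQL:
SELECT a.name, b.name AS category
FROM products a
LEFT JOIN categories b ON a.category_id = b.id

Result:
name    | category
--------+---------
Lamp    | Toys    
Laptop  | NULL    
Webcam  | Toys    
Monitor | Toys    


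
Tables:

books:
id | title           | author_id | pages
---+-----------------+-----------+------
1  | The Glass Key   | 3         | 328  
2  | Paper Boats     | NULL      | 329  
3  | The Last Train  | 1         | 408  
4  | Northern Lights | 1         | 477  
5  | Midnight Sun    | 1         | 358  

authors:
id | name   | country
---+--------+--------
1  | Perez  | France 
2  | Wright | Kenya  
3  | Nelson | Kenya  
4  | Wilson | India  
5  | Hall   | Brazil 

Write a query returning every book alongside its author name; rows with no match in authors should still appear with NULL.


LEFT JOIN keeps every row from books (the left table); where author_id has no match in authors, the author columns become NULL. Walk through each book:
  - book 1 (The Glass Key): author_id=3 -> matches Nelson
  - book 2 (Paper Boats): author_id=NULL, no match -> kept with NULL
  - book 3 (The Last Train): author_id=1 -> matches Perez
  - book 4 (Northern Lights): author_id=1 -> matches Perez
  - book 5 (Midnight Sun): author_id=1 -> matches Perez
All 5 rows appear; 1 has NULL author.

SQL:
SELECT a.title, b.name AS author
FROM books a
LEFT JOIN authors b ON a.author_id = b.id

Result:
title           | author
----------------+-------
The Glass Key   | Nelson
Paper Boats     | NULL  
The Last Train  | Perez 
Northern Lights | Perez 
Midnight Sun    | Perez 


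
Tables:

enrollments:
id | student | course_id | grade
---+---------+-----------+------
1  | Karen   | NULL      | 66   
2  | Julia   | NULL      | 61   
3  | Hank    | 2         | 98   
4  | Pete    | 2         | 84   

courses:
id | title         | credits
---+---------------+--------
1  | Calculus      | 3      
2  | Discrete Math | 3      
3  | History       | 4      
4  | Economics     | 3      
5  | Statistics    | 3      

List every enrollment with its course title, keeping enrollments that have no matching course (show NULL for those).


LEFT JOIN keeps every row from enrollments (the left table); where course_id has no match in courses, the course columns become NULL. Walk through each enrollment:
  - enrollment 1 (Karen): course_id=NULL, no match -> kept with NULL
  - enrollment 2 (Julia): course_id=NULL, no match -> kept with NULL
  - enrollment 3 (Hank): course_id=2 -> matches Discrete Math
  - enrollment 4 (Pete): course_id=2 -> matches Discrete Math
All 4 rows appear; 2 have NULL course.

SQL:
SELECT a.student, b.title AS course
FROM enrollments a
LEFT JOIN courses b ON a.course_id = b.id

Result:
student | course       
--------+--------------
Karen   | NULL         
Julia   | NULL         
Hank    | Discrete Math
Pete    | Discrete Math


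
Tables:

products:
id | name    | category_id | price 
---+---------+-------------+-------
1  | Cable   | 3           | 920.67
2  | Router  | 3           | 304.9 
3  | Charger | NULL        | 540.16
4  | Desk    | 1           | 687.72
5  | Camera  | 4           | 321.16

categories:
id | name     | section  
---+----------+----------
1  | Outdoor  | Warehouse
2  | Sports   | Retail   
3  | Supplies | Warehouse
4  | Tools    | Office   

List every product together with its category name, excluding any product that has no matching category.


INNER JOIN keeps only products rows whose category_id matches an id in categories. Walk through each product:
  - product 1 (Cable): category_id=3 -> matches Supplies
  - product 2 (Router): category_id=3 -> matches Supplies
  - product 3 (Charger): category_id=NULL, no match -> dropped
  - product 4 (Desk): category_id=1 -> matches Outdoor
  - product 5 (Camera): category_id=4 -> matches Tools
So 1 of 5 rows is dropped.

SQL:
SELECT a.name, b.name AS category
FROM products a
INNER JOIN categories b ON a.category_id = b.id

Result:
name   | category
-------+---------
Cable  | Supplies
Router | Supplies
Desk   | Outdoor 
Camera | Tools   


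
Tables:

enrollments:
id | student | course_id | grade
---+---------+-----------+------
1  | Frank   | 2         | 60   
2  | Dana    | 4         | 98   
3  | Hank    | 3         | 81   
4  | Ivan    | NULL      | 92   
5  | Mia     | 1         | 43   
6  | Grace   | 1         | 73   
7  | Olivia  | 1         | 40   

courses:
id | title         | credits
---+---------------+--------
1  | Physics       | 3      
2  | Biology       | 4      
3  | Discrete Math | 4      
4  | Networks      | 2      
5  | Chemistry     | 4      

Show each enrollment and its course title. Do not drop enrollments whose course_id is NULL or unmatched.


LEFT JOIN keeps every row from enrollments (the left table); where course_id has no match in courses, the course columns become NULL. Walk through each enrollment:
  - enrollment 1 (Frank): course_id=2 -> matches Biology
  - enrollment 2 (Dana): course_id=4 -> matches Networks
  - enrollment 3 (Hank): course_id=3 -> matches Discrete Math
  - enrollment 4 (Ivan): course_id=NULL, no match -> kept with NULL
  - enrollment 5 (Mia): course_id=1 -> matches Physics
  - enrollment 6 (Grace): course_id=1 -> matches Physics
  - enrollment 7 (Olivia): course_id=1 -> matches Physics
All 7 rows appear; 1 has NULL course.

SQL:
SELECT a.student, b.title AS course
FROM enrollments a
LEFT JOIN courses b ON a.course_id = b.id

Result:
student | course       
--------+--------------
Frank   | Biology      
Dana    | Networks     
Hank    | Discrete Math
Ivan    | NULL         
Mia     | Physics      
Grace   | Physics      
Olivia  | Physics      


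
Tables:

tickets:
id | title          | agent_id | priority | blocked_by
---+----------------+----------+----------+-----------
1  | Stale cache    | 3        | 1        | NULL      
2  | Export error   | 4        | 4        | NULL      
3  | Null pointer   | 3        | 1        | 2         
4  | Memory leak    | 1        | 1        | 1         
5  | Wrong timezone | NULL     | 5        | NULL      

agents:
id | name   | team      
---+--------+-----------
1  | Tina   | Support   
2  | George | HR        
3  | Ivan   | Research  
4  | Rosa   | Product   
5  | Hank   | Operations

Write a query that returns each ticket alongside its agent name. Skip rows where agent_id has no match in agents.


INNER JOIN keeps only tickets rows whose agent_id matches an id in agents. Walk through each ticket:
  - ticket 1 (Stale cache): agent_id=3 -> matches Ivan
  - ticket 2 (Export error): agent_id=4 -> matches Rosa
  - ticket 3 (Null pointer): agent_id=3 -> matches Ivan
  - ticket 4 (Memory leak): agent_id=1 -> matches Tina
  - ticket 5 (Wrong timezone): agent_id=NULL, no match -> dropped
So 1 of 5 rows is dropped.

SQL:
SELECT a.title, b.name AS agent
FROM tickets a
INNER JOIN agents b ON a.agent_id = b.id

Result:
title        | agent
-------------+------
Stale cache  | Ivan 
Export error | Rosa 
Null pointer | Ivan 
Memory leak  | Tina 


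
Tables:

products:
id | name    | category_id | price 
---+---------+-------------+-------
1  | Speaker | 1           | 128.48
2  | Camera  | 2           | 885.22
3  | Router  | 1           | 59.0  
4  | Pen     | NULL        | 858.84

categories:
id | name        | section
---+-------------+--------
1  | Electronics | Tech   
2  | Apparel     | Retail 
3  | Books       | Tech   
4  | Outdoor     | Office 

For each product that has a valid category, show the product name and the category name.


INNER JOIN keeps only products rows whose category_id matches an id in categories. Walk through each product:
  - product 1 (Speaker): category_id=1 -> matches Electronics
  - product 2 (Camera): category_id=2 -> matches Apparel
  - product 3 (Router): category_id=1 -> matches Electronics
  - product 4 (Pen): category_id=NULL, no match -> dropped
So 1 of 4 rows is dropped.

SQL:
SELECT a.name, b.name AS category
FROM products a
INNER JOIN categories b ON a.category_id = b.id

Result:
name    | category   
--------+------------
Speaker | Electronics
Camera  | Apparel    
Router  | Electronics


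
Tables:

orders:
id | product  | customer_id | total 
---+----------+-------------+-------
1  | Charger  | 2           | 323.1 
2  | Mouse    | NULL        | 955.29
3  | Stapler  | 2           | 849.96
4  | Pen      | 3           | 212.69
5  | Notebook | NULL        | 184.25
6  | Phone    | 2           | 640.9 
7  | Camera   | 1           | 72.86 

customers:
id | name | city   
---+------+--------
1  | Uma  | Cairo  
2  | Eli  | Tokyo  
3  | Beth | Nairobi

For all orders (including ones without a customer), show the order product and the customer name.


LEFT JOIN keeps every row from orders (the left table); where customer_id has no match in customers, the customer columns become NULL. Walk through each order:
  - order 1 (Charger): customer_id=2 -> matches Eli
  - order 2 (Mouse): customer_id=NULL, no match -> kept with NULL
  - order 3 (Stapler): customer_id=2 -> matches Eli
  - order 4 (Pen): customer_id=3 -> matches Beth
  - order 5 (Notebook): customer_id=NULL, no match -> kept with NULL
  - order 6 (Phone): customer_id=2 -> matches Eli
  - order 7 (Camera): customer_id=1 -> matches Uma
All 7 rows appear; 2 have NULL customer.

SQL:
SELECT a.product, b.name AS customer
FROM orders a
LEFT JOIN customers b ON a.customer_id = b.id

Result:
product  | customer
---------+---------
Charger  | Eli     
Mouse    | NULL    
Stapler  | Eli     
Pen      | Beth    
Notebook | NULL    
Phone    | Eli     
Camera   | Uma     


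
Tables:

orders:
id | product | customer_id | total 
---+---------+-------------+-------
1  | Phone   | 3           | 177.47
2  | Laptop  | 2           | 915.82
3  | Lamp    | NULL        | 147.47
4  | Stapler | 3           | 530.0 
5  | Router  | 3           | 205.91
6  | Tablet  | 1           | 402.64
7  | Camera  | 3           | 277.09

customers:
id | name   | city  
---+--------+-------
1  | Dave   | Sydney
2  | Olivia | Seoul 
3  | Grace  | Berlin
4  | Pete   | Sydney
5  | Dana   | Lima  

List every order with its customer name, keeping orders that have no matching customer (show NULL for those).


LEFT JOIN keeps every row from orders (the left table); where customer_id has no match in customers, the customer columns become NULL. Walk through each order:
  - order 1 (Phone): customer_id=3 -> matches Grace
  - order 2 (Laptop): customer_id=2 -> matches Olivia
  - order 3 (Lamp): customer_id=NULL, no match -> kept with NULL
  - order 4 (Stapler): customer_id=3 -> matches Grace
  - order 5 (Router): customer_id=3 -> matches Grace
  - order 6 (Tablet): customer_id=1 -> matches Dave
  - order 7 (Camera): customer_id=3 -> matches Grace
All 7 rows appear; 1 has NULL customer.

SQL:
SELECT a.product, b.name AS customer
FROM orders a
LEFT JOIN customers b ON a.customer_id = b.id

Result:
product | customer
--------+---------
Phone   | Grace   
Laptop  | Olivia  
Lamp    | NULL    
Stapler | Grace   
Router  | Grace   
Tablet  | Dave    
Camera  | Grace   


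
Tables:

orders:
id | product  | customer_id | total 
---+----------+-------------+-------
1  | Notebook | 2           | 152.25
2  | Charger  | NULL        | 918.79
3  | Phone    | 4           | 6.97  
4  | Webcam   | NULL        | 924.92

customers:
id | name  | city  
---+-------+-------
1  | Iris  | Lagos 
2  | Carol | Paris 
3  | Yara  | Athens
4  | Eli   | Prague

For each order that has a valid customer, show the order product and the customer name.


INNER JOIN keeps only orders rows whose customer_id matches an id in customers. Walk through each order:
  - order 1 (Notebook): customer_id=2 -> matches Carol
  - order 2 (Charger): customer_id=NULL, no match -> dropped
  - order 3 (Phone): customer_id=4 -> matches Eli
  - order 4 (Webcam): customer_id=NULL, no match -> dropped
So 2 of 4 rows are dropped.

SQL:
SELECT a.product, b.name AS customer
FROM orders a
INNER JOIN customers b ON a.customer_id = b.id

Result:
product  | customer
---------+---------
Notebook | Carol   
Phone    | Eli     


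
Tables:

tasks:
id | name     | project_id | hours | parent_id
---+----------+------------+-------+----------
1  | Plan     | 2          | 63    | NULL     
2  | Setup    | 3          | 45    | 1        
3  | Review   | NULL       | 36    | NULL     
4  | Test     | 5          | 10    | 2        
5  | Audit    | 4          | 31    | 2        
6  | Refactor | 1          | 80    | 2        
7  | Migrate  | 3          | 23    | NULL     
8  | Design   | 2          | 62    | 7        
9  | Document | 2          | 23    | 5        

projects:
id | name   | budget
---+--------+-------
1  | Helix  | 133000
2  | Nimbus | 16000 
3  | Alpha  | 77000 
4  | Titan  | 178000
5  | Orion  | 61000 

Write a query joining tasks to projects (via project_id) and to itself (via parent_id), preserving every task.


Two LEFT JOINs from the same base table tasks: one to projects via project_id, one to tasks itself via parent_id. Both are LEFT so every task is preserved.
Match against projects:
  - task 1 (Plan): project_id=2 -> matches Nimbus
  - task 2 (Setup): project_id=3 -> matches Alpha
  - task 3 (Review): project_id=NULL, no match -> kept with NULL
  - task 4 (Test): project_id=5 -> matches Orion
  - task 5 (Audit): project_id=4 -> matches Titan
  - task 6 (Refactor): project_id=1 -> matches Helix
  - task 7 (Migrate): project_id=3 -> matches Alpha
  - task 8 (Design): project_id=2 -> matches Nimbus
  - task 9 (Document): project_id=2 -> matches Nimbus
Match against tasks (self):
  - task 1 (Plan): parent_id=NULL -> NULL
  - task 2 (Setup): parent_id=1 -> Plan
  - task 3 (Review): parent_id=NULL -> NULL
  - task 4 (Test): parent_id=2 -> Setup
  - task 5 (Audit): parent_id=2 -> Setup
  - task 6 (Refactor): parent_id=2 -> Setup
  - task 7 (Migrate): parent_id=NULL -> NULL
  - task 8 (Design): parent_id=7 -> Migrate
  - task 9 (Document): parent_id=5 -> Audit

SQL:
SELECT a.name, b.name AS project, c.name AS parent
FROM tasks a
LEFT JOIN projects b ON a.project_id = b.id
LEFT JOIN tasks c ON a.parent_id = c.id

Result:
name     | project | parent 
---------+---------+--------
Plan     | Nimbus  | NULL   
Setup    | Alpha   | Plan   
Review   | NULL    | NULL   
Test     | Orion   | Setup  
Audit    | Titan   | Setup  
Refactor | Helix   | Setup  
Migrate  | Alpha   | NULL   
Design   | Nimbus  | Migrate
Document | Nimbus  | Audit  


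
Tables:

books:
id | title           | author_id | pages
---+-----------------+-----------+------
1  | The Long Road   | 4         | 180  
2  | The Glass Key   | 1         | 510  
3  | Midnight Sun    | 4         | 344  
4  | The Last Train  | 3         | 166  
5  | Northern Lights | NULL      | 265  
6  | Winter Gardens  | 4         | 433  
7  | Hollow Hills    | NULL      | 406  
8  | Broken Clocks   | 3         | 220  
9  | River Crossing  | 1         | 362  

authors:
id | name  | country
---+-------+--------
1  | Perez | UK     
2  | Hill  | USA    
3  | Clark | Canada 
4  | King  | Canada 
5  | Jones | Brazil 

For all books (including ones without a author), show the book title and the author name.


LEFT JOIN keeps every row from books (the left table); where author_id has no match in authors, the author columns become NULL. Walk through each book:
  - book 1 (The Long Road): author_id=4 -> matches King
  - book 2 (The Glass Key): author_id=1 -> matches Perez
  - book 3 (Midnight Sun): author_id=4 -> matches King
  - book 4 (The Last Train): author_id=3 -> matches Clark
  - book 5 (Northern Lights): author_id=NULL, no match -> kept with NULL
  - book 6 (Winter Gardens): author_id=4 -> matches King
  - book 7 (Hollow Hills): author_id=NULL, no match -> kept with NULL
  - book 8 (Broken Clocks): author_id=3 -> matches Clark
  - book 9 (River Crossing): author_id=1 -> matches Perez
All 9 rows appear; 2 have NULL author.

SQL:
SELECT a.title, b.name AS author
FROM books a
LEFT JOIN authors b ON a.author_id = b.id

Result:
title           | author
----------------+-------
The Long Road   | King  
The Glass Key   | Perez 
Midnight Sun    | King  
The Last Train  | Clark 
Northern Lights | NULL  
Winter Gardens  | King  
Hollow Hills    | NULL  
Broken Clocks   | Clark 
River Crossing  | Perez 


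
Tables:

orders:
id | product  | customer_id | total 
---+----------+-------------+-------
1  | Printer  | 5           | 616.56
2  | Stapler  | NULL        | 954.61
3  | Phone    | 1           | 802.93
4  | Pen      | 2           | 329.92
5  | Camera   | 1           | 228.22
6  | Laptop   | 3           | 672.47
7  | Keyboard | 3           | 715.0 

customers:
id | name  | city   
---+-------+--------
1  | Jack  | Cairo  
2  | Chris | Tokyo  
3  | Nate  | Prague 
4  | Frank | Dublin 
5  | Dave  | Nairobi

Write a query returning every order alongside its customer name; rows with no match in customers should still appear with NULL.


LEFT JOIN keeps every row from orders (the left table); where customer_id has no match in customers, the customer columns become NULL. Walk through each order:
  - order 1 (Printer): customer_id=5 -> matches Dave
  - order 2 (Stapler): customer_id=NULL, no match -> kept with NULL
  - order 3 (Phone): customer_id=1 -> matches Jack
  - order 4 (Pen): customer_id=2 -> matches Chris
  - order 5 (Camera): customer_id=1 -> matches Jack
  - order 6 (Laptop): customer_id=3 -> matches Nate
  - order 7 (Keyboard): customer_id=3 -> matches Nate
All 7 rows appear; 1 has NULL customer.

SQL:
SELECT a.product, b.name AS customer
FROM orders a
LEFT JOIN customers b ON a.customer_id = b.id

Result:
product  | customer
---------+---------
Printer  | Dave    
Stapler  | NULL    
Phone    | Jack    
Pen      | Chris   
Camera   | Jack    
Laptop   | Nate    
Keyboard | Nate    


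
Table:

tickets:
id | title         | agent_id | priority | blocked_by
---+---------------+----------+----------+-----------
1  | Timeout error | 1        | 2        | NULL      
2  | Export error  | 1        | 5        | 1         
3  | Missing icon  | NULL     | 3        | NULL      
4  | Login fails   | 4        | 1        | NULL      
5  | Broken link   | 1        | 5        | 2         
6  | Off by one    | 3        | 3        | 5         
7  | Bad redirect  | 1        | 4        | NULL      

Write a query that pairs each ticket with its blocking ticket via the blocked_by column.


This is a self-join: tickets is joined to a second copy of itself, matching each row's blocked_by to another row's id. Use LEFT JOIN so rows with blocked_by=NULL are kept.
  - ticket 1 (Timeout error): blocked_by=NULL -> NULL
  - ticket 2 (Export error): blocked_by=1 -> Timeout error
  - ticket 3 (Missing icon): blocked_by=NULL -> NULL
  - ticket 4 (Login fails): blocked_by=NULL -> NULL
  - ticket 5 (Broken link): blocked_by=2 -> Export error
  - ticket 6 (Off by one): blocked_by=5 -> Broken link
  - ticket 7 (Bad redirect): blocked_by=NULL -> NULL

SQL:
SELECT a.title AS item, b.title AS blocked_by
FROM tickets a
LEFT JOIN tickets b ON a.blocked_by = b.id

Result:
item          | blocked_by   
--------------+--------------
Timeout error | NULL         
Export error  | Timeout error
Missing icon  | NULL         
Login fails   | NULL         
Broken link   | Export error 
Off by one    | Broken link  
Bad redirect  | NULL         


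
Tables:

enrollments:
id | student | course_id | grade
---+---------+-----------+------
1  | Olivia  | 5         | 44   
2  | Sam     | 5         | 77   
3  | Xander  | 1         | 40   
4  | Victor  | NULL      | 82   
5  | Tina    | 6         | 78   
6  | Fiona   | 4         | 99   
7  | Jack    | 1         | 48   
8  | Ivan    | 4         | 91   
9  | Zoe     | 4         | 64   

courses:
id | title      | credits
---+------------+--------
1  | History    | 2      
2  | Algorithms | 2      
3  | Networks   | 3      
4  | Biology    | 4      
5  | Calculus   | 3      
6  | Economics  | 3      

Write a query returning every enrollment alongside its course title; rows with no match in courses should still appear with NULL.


LEFT JOIN keeps every row from enrollments (the left table); where course_id has no match in courses, the course columns become NULL. Walk through each enrollment:
  - enrollment 1 (Olivia): course_id=5 -> matches Calculus
  - enrollment 2 (Sam): course_id=5 -> matches Calculus
  - enrollment 3 (Xander): course_id=1 -> matches History
  - enrollment 4 (Victor): course_id=NULL, no match -> kept with NULL
  - enrollment 5 (Tina): course_id=6 -> matches Economics
  - enrollment 6 (Fiona): course_id=4 -> matches Biology
  - enrollment 7 (Jack): course_id=1 -> matches History
  - enrollment 8 (Ivan): course_id=4 -> matches Biology
  - enrollment 9 (Zoe): course_id=4 -> matches Biology
All 9 rows appear; 1 has NULL course.

SQL:
SELECT a.student, b.title AS course
FROM enrollments a
LEFT JOIN courses b ON a.course_id = b.id

Result:
student | course   
--------+----------
Olivia  | Calculus 
Sam     | Calculus 
Xander  | History  
Victor  | NULL     
Tina    | Economics
Fiona   | Biology  
Jack    | History  
Ivan    | Biology  
Zoe     | Biology  


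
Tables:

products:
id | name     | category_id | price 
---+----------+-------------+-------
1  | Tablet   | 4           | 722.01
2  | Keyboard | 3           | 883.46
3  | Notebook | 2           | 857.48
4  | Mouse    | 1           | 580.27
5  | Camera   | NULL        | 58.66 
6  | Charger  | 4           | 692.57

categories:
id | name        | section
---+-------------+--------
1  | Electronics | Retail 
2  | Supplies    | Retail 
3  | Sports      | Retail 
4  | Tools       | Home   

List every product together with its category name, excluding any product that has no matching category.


INNER JOIN keeps only products rows whose category_id matches an id in categories. Walk through each product:
  - product 1 (Tablet): category_id=4 -> matches Tools
  - product 2 (Keyboard): category_id=3 -> matches Sports
  - product 3 (Notebook): category_id=2 -> matches Supplies
  - product 4 (Mouse): category_id=1 -> matches Electronics
  - product 5 (Camera): category_id=NULL, no match -> dropped
  - product 6 (Charger): category_id=4 -> matches Tools
So 1 of 6 rows is dropped.

SQL:
SELECT a.name, b.name AS category
FROM products a
INNER JOIN categories b ON a.category_id = b.id

Result:
name     | category   
---------+------------
Tablet   | Tools      
Keyboard | Sports     
Notebook | Supplies   
Mouse    | Electronics
Charger  | Tools      


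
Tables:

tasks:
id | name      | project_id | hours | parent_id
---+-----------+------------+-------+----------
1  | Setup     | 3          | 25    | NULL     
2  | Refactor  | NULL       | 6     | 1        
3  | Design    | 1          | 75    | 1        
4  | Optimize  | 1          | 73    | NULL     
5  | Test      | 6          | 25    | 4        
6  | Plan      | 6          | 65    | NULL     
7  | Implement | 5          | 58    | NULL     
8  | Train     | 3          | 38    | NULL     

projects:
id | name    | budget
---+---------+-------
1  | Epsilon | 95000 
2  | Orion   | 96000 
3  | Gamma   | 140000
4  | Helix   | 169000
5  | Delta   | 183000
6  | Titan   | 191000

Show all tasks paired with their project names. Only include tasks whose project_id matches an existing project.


INNER JOIN keeps only tasks rows whose project_id matches an id in projects. Walk through each task:
  - task 1 (Setup): project_id=3 -> matches Gamma
  - task 2 (Refactor): project_id=NULL, no match -> dropped
  - task 3 (Design): project_id=1 -> matches Epsilon
  - task 4 (Optimize): project_id=1 -> matches Epsilon
  - task 5 (Test): project_id=6 -> matches Titan
  - task 6 (Plan): project_id=6 -> matches Titan
  - task 7 (Implement): project_id=5 -> matches Delta
  - task 8 (Train): project_id=3 -> matches Gamma
So 1 of 8 rows is dropped.

SQL:
SELECT a.name, b.name AS project
FROM tasks a
INNER JOIN projects b ON a.project_id = b.id

Result:
name      | project
----------+--------
Setup     | Gamma  
Design    | Epsilon
Optimize  | Epsilon
Test      | Titan  
Plan      | Titan  
Implement | Delta  
Train     | Gamma  


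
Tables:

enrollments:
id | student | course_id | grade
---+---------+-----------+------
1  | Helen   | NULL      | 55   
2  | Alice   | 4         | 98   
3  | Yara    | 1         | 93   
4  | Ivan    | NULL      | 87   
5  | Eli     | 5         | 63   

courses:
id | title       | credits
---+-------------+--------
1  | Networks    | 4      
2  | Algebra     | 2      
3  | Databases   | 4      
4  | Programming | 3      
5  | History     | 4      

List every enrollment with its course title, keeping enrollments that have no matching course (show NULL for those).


LEFT JOIN keeps every row from enrollments (the left table); where course_id has no match in courses, the course columns become NULL. Walk through each enrollment:
  - enrollment 1 (Helen): course_id=NULL, no match -> kept with NULL
  - enrollment 2 (Alice): course_id=4 -> matches Programming
  - enrollment 3 (Yara): course_id=1 -> matches Networks
  - enrollment 4 (Ivan): course_id=NULL, no match -> kept with NULL
  - enrollment 5 (Eli): course_id=5 -> matches History
All 5 rows appear; 2 have NULL course.

SQL:
SELECT a.student, b.title AS course
FROM enrollments a
LEFT JOIN courses b ON a.course_id = b.id

Result:
student | course     
--------+------------
Helen   | NULL       
Alice   | Programming
Yara    | Networks   
Ivan    | NULL       
Eli     | History    


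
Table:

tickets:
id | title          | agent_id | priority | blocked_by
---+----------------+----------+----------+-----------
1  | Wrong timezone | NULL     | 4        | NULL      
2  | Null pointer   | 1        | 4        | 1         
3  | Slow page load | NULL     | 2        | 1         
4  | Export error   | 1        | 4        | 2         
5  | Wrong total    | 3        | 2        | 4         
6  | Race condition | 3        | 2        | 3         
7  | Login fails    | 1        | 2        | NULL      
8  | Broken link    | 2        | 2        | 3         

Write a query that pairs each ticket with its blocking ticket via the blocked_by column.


This is a self-join: tickets is joined to a second copy of itself, matching each row's blocked_by to another row's id. Use LEFT JOIN so rows with blocked_by=NULL are kept.
  - ticket 1 (Wrong timezone): blocked_by=NULL -> NULL
  - ticket 2 (Null pointer): blocked_by=1 -> Wrong timezone
  - ticket 3 (Slow page load): blocked_by=1 -> Wrong timezone
  - ticket 4 (Export error): blocked_by=2 -> Null pointer
  - ticket 5 (Wrong total): blocked_by=4 -> Export error
  - ticket 6 (Race condition): blocked_by=3 -> Slow page load
  - ticket 7 (Login fails): blocked_by=NULL -> NULL
  - ticket 8 (Broken link): blocked_by=3 -> Slow page load

SQL:
SELECT a.title AS item, b.title AS blocked_by
FROM tickets a
LEFT JOIN tickets b ON a.blocked_by = b.id

Result:
item           | blocked_by    
---------------+---------------
Wrong timezone | NULL          
Null pointer   | Wrong timezone
Slow page load | Wrong timezone
Export error   | Null pointer  
Wrong total    | Export error  
Race condition | Slow page load
Login fails    | NULL          
Broken link    | Slow page load


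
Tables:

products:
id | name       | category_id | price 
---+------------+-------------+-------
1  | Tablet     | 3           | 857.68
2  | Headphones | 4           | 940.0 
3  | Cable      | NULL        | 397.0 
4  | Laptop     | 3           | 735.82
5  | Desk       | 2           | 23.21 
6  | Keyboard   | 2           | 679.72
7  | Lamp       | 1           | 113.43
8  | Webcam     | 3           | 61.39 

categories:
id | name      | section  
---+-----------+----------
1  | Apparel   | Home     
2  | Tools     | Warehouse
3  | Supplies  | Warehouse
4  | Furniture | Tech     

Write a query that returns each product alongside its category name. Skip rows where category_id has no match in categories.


INNER JOIN keeps only products rows whose category_id matches an id in categories. Walk through each product:
  - product 1 (Tablet): category_id=3 -> matches Supplies
  - product 2 (Headphones): category_id=4 -> matches Furniture
  - product 3 (Cable): category_id=NULL, no match -> dropped
  - product 4 (Laptop): category_id=3 -> matches Supplies
  - product 5 (Desk): category_id=2 -> matches Tools
  - product 6 (Keyboard): category_id=2 -> matches Tools
  - product 7 (Lamp): category_id=1 -> matches Apparel
  - product 8 (Webcam): category_id=3 -> matches Supplies
So 1 of 8 rows is dropped.

SQL:
SELECT a.name, b.name AS category
FROM products a
INNER JOIN categories b ON a.category_id = b.id

Result:
name       | category 
-----------+----------
Tablet     | Supplies 
Headphones | Furniture
Laptop     | Supplies 
Desk       | Tools    
Keyboard   | Tools    
Lamp       | Apparel  
Webcam     | Supplies 


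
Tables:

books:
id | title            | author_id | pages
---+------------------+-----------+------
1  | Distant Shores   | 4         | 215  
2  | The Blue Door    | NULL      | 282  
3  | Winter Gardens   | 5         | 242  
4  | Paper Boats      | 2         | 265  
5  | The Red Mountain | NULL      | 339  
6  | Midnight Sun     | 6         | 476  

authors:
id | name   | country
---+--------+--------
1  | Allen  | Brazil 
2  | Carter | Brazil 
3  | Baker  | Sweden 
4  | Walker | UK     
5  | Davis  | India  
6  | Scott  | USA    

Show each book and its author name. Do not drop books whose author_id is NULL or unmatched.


LEFT JOIN keeps every row from books (the left table); where author_id has no match in authors, the author columns become NULL. Walk through each book:
  - book 1 (Distant Shores): author_id=4 -> matches Walker
  - book 2 (The Blue Door): author_id=NULL, no match -> kept with NULL
  - book 3 (Winter Gardens): author_id=5 -> matches Davis
  - book 4 (Paper Boats): author_id=2 -> matches Carter
  - book 5 (The Red Mountain): author_id=NULL, no match -> kept with NULL
  - book 6 (Midnight Sun): author_id=6 -> matches Scott
All 6 rows appear; 2 have NULL author.

SQL:
SELECT a.title, b.name AS author
FROM books a
LEFT JOIN authors b ON a.author_id = b.id

Result:
title            | author
-----------------+-------
Distant Shores   | Walker
The Blue Door    | NULL  
Winter Gardens   | Davis 
Paper Boats      | Carter
The Red Mountain | NULL  
Midnight Sun     | Scott 


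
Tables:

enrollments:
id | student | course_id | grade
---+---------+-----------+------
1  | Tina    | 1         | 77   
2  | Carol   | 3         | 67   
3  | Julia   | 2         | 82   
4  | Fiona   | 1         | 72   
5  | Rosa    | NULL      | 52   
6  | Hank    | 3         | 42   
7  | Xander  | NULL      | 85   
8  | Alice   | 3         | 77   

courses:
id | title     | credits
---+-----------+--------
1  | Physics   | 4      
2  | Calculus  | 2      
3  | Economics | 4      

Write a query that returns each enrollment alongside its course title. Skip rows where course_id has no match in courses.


INNER JOIN keeps only enrollments rows whose course_id matches an id in courses. Walk through each enrollment:
  - enrollment 1 (Tina): course_id=1 -> matches Physics
  - enrollment 2 (Carol): course_id=3 -> matches Economics
  - enrollment 3 (Julia): course_id=2 -> matches Calculus
  - enrollment 4 (Fiona): course_id=1 -> matches Physics
  - enrollment 5 (Rosa): course_id=NULL, no match -> dropped
  - enrollment 6 (Hank): course_id=3 -> matches Economics
  - enrollment 7 (Xander): course_id=NULL, no match -> dropped
  - enrollment 8 (Alice): course_id=3 -> matches Economics
So 2 of 8 rows are dropped.

SQL:
SELECT a.student, b.title AS course
FROM enrollments a
INNER JOIN courses b ON a.course_id = b.id

Result:
student | course   
--------+----------
Tina    | Physics  
Carol   | Economics
Julia   | Calculus 
Fiona   | Physics  
Hank    | Economics
Alice   | Economics
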